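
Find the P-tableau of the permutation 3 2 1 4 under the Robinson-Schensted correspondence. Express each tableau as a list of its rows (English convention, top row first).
Insert 3: appended to row 1. P = [[3]].
Insert 2: 2 bumps 3 from row 1; 3 starts row 2. P = [[2], [3]].
Insert 1: 1 bumps 2 from row 1; 2 bumps 3 from row 2; 3 starts row 3. P = [[1], [2], [3]].
Insert 4: appended to row 1. P = [[1, 4], [2], [3]].

So P = [[1, 4], [2], [3]].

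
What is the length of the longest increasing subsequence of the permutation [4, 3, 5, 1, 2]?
2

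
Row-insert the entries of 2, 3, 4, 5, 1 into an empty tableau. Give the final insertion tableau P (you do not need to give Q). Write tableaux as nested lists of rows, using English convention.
After inserting 2: P = [[2]].
After inserting 3: P = [[2, 3]].
After inserting 4: P = [[2, 3, 4]].
After inserting 5: P = [[2, 3, 4, 5]].
After inserting 1: P = [[1, 3, 4, 5], [2]].

So P = [[1, 3, 4, 5], [2]].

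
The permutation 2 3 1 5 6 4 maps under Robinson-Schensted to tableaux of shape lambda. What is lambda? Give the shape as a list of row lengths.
RSK row insertion gives P = [[1, 3, 4, 6], [2, 5]], which has shape [4, 2].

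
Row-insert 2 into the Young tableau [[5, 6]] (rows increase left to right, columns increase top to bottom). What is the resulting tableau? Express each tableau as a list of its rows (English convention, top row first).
In row 1, 2 replaces 5 (the leftmost entry greater than 2); 5 is bumped to row 2. 5 starts a new row 2. The new tableau is [[2, 6], [5]].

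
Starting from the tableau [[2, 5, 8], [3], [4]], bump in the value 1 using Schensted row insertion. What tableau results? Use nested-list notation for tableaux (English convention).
In row 1, 1 replaces 2 (the leftmost entry greater than 1); 2 is bumped to row 2. In row 2, 2 replaces 3 (the leftmost entry greater than 2); 3 is bumped to row 3. In row 3, 3 replaces 4 (the leftmost entry greater than 3); 4 is bumped to row 4. 4 starts a new row 4. The new tableau is [[1, 5, 8], [2], [3], [4]].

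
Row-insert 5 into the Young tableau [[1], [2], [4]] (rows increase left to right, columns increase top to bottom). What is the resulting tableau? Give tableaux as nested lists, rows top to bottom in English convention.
[[1, 5], [2], [4]]

5 is larger than every entry of row 1, so it is appended to row 1. The new tableau is [[1, 5], [2], [4]].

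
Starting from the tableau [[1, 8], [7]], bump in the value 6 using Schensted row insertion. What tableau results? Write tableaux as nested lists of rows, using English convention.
In row 1, 6 replaces 8 (the leftmost entry greater than 6); 8 is bumped to row 2. 8 is appended to row 2. The new tableau is [[1, 6], [7, 8]].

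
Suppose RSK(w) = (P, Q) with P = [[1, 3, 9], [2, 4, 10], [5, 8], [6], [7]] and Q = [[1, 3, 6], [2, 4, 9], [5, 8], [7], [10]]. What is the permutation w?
7 2 8 6 5 10 1 4 9 3

Reverse the RSK construction: for i from n down to 1, find the cell of Q containing i, remove the entry at that cell from P, and reverse-bump it up through P; the value ejected from row 1 is w(i).

Step i=10: Q has 10 at row 5, column 1; remove 7 from row 5 of P and reverse-bump: 7 enters row 4 and ejects 6; 6 enters row 3 and ejects 5; 5 enters row 2 and ejects 4; 4 enters row 1 and ejects 3. So w(10) = 3. P is now [[1, 4, 9], [2, 5, 10], [6, 8], [7]].
Step i=9: Q has 9 at row 2, column 3; remove 10 from row 2 of P and reverse-bump: 10 enters row 1 and ejects 9. So w(9) = 9. P is now [[1, 4, 10], [2, 5], [6, 8], [7]].
Step i=8: Q has 8 at row 3, column 2; remove 8 from row 3 of P and reverse-bump: 8 enters row 2 and ejects 5; 5 enters row 1 and ejects 4. So w(8) = 4. P is now [[1, 5, 10], [2, 8], [6], [7]].
Step i=7: Q has 7 at row 4, column 1; remove 7 from row 4 of P and reverse-bump: 7 enters row 3 and ejects 6; 6 enters row 2 and ejects 2; 2 enters row 1 and ejects 1. So w(7) = 1. P is now [[2, 5, 10], [6, 8], [7]].
Step i=6: Q has 6 at row 1, column 3; remove that cell from P, ejecting 10. So w(6) = 10. P is now [[2, 5], [6, 8], [7]].
Step i=5: Q has 5 at row 3, column 1; remove 7 from row 3 of P and reverse-bump: 7 enters row 2 and ejects 6; 6 enters row 1 and ejects 5. So w(5) = 5. P is now [[2, 6], [7, 8]].
Step i=4: Q has 4 at row 2, column 2; remove 8 from row 2 of P and reverse-bump: 8 enters row 1 and ejects 6. So w(4) = 6. P is now [[2, 8], [7]].
Step i=3: Q has 3 at row 1, column 2; remove that cell from P, ejecting 8. So w(3) = 8. P is now [[2], [7]].
Step i=2: Q has 2 at row 2, column 1; remove 7 from row 2 of P and reverse-bump: 7 enters row 1 and ejects 2. So w(2) = 2. P is now [[7]].
Step i=1: Q has 1 at row 1, column 1; remove that cell from P, ejecting 7. So w(1) = 7. P is now [].

So w = 7 2 8 6 5 10 1 4 9 3.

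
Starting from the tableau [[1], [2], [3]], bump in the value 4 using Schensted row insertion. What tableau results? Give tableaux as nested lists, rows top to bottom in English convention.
[[1, 4], [2], [3]]

4 is larger than every entry of row 1, so it is appended to row 1. The new tableau is [[1, 4], [2], [3]].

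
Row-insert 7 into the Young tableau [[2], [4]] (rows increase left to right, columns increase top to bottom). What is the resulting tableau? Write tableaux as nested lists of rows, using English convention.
7 is larger than every entry of row 1, so it is appended to row 1. The new tableau is [[2, 7], [4]].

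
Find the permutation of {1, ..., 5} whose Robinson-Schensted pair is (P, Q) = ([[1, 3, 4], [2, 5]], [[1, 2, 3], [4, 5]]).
Reverse the RSK construction: for i from n down to 1, find the cell of Q containing i, remove the entry at that cell from P, and reverse-bump it up through P; the value ejected from row 1 is w(i).

Step i=5: Q has 5 at row 2, column 2; remove 5 from row 2 of P and reverse-bump: 5 enters row 1 and ejects 4. So w(5) = 4. P is now [[1, 3, 5], [2]].
Step i=4: Q has 4 at row 2, column 1; remove 2 from row 2 of P and reverse-bump: 2 enters row 1 and ejects 1. So w(4) = 1. P is now [[2, 3, 5]].
Step i=3: Q has 3 at row 1, column 3; remove that cell from P, ejecting 5. So w(3) = 5. P is now [[2, 3]].
Step i=2: Q has 2 at row 1, column 2; remove that cell from P, ejecting 3. So w(2) = 3. P is now [[2]].
Step i=1: Q has 1 at row 1, column 1; remove that cell from P, ejecting 2. So w(1) = 2. P is now [].

So w = 2 3 5 1 4.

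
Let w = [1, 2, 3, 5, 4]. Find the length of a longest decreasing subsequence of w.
2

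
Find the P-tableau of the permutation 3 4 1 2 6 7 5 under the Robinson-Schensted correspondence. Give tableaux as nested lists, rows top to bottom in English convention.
P = [[1, 2, 5, 7], [3, 4, 6]]

Insert 3: appended to row 1. P = [[3]].
Insert 4: appended to row 1. P = [[3, 4]].
Insert 1: 1 bumps 3 from row 1; 3 starts row 2. P = [[1, 4], [3]].
Insert 2: 2 bumps 4 from row 1; 4 appends to row 2. P = [[1, 2], [3, 4]].
Insert 6: appended to row 1. P = [[1, 2, 6], [3, 4]].
Insert 7: appended to row 1. P = [[1, 2, 6, 7], [3, 4]].
Insert 5: 5 bumps 6 from row 1; 6 appends to row 2. P = [[1, 2, 5, 7], [3, 4, 6]].

So P = [[1, 2, 5, 7], [3, 4, 6]].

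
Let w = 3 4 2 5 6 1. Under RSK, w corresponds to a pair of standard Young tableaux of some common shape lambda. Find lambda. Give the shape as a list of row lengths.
[4, 1, 1]

Row-insert each entry into an empty tableau.

After inserting 3: P = [[3]].
After inserting 4: P = [[3, 4]].
After inserting 2: P = [[2, 4], [3]].
After inserting 5: P = [[2, 4, 5], [3]].
After inserting 6: P = [[2, 4, 5, 6], [3]].
After inserting 1: P = [[1, 4, 5, 6], [2], [3]].

The final insertion tableau P = [[1, 4, 5, 6], [2], [3]] has shape [4, 1, 1].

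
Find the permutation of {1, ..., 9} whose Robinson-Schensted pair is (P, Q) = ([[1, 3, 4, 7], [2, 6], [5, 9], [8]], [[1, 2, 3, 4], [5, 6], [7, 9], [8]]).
2 5 8 9 6 7 3 1 4

Reverse the RSK construction: for i from n down to 1, find the cell of Q containing i, remove the entry at that cell from P, and reverse-bump it up through P; the value ejected from row 1 is w(i).

Step i=9: Q has 9 at row 3, column 2; remove 9 from row 3 of P and reverse-bump: 9 enters row 2 and ejects 6; 6 enters row 1 and ejects 4. So w(9) = 4. P is now [[1, 3, 6, 7], [2, 9], [5], [8]].
Step i=8: Q has 8 at row 4, column 1; remove 8 from row 4 of P and reverse-bump: 8 enters row 3 and ejects 5; 5 enters row 2 and ejects 2; 2 enters row 1 and ejects 1. So w(8) = 1. P is now [[2, 3, 6, 7], [5, 9], [8]].
Step i=7: Q has 7 at row 3, column 1; remove 8 from row 3 of P and reverse-bump: 8 enters row 2 and ejects 5; 5 enters row 1 and ejects 3. So w(7) = 3. P is now [[2, 5, 6, 7], [8, 9]].
Step i=6: Q has 6 at row 2, column 2; remove 9 from row 2 of P and reverse-bump: 9 enters row 1 and ejects 7. So w(6) = 7. P is now [[2, 5, 6, 9], [8]].
Step i=5: Q has 5 at row 2, column 1; remove 8 from row 2 of P and reverse-bump: 8 enters row 1 and ejects 6. So w(5) = 6. P is now [[2, 5, 8, 9]].
Step i=4: Q has 4 at row 1, column 4; remove that cell from P, ejecting 9. So w(4) = 9. P is now [[2, 5, 8]].
Step i=3: Q has 3 at row 1, column 3; remove that cell from P, ejecting 8. So w(3) = 8. P is now [[2, 5]].
Step i=2: Q has 2 at row 1, column 2; remove that cell from P, ejecting 5. So w(2) = 5. P is now [[2]].
Step i=1: Q has 1 at row 1, column 1; remove that cell from P, ejecting 2. So w(1) = 2. P is now [].

So w = 2 5 8 9 6 7 3 1 4.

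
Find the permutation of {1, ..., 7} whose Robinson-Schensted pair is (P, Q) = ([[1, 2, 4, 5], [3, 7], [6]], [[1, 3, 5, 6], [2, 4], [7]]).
6 1 7 3 4 5 2

Reverse the RSK construction: for i from n down to 1, find the cell of Q containing i, remove the entry at that cell from P, and reverse-bump it up through P; the value ejected from row 1 is w(i).

Step i=7: Q has 7 at row 3, column 1; remove 6 from row 3 of P and reverse-bump: 6 enters row 2 and ejects 3; 3 enters row 1 and ejects 2. So w(7) = 2. P is now [[1, 3, 4, 5], [6, 7]].
Step i=6: Q has 6 at row 1, column 4; remove that cell from P, ejecting 5. So w(6) = 5. P is now [[1, 3, 4], [6, 7]].
Step i=5: Q has 5 at row 1, column 3; remove that cell from P, ejecting 4. So w(5) = 4. P is now [[1, 3], [6, 7]].
Step i=4: Q has 4 at row 2, column 2; remove 7 from row 2 of P and reverse-bump: 7 enters row 1 and ejects 3. So w(4) = 3. P is now [[1, 7], [6]].
Step i=3: Q has 3 at row 1, column 2; remove that cell from P, ejecting 7. So w(3) = 7. P is now [[1], [6]].
Step i=2: Q has 2 at row 2, column 1; remove 6 from row 2 of P and reverse-bump: 6 enters row 1 and ejects 1. So w(2) = 1. P is now [[6]].
Step i=1: Q has 1 at row 1, column 1; remove that cell from P, ejecting 6. So w(1) = 6. P is now [].

So w = 6 1 7 3 4 5 2.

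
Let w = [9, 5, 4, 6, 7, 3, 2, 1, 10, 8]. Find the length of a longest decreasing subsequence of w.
6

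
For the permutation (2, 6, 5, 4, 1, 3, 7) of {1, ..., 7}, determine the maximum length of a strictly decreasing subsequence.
4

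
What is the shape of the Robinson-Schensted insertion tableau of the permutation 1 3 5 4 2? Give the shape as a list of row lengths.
[3, 1, 1]

RSK row insertion gives P = [[1, 2, 4], [3], [5]], which has shape [3, 1, 1].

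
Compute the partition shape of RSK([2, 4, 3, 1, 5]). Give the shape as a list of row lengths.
[3, 1, 1]

Row-insert each entry into an empty tableau.

After inserting 2: P = [[2]].
After inserting 4: P = [[2, 4]].
After inserting 3: P = [[2, 3], [4]].
After inserting 1: P = [[1, 3], [2], [4]].
After inserting 5: P = [[1, 3, 5], [2], [4]].

The final insertion tableau P = [[1, 3, 5], [2], [4]] has shape [3, 1, 1].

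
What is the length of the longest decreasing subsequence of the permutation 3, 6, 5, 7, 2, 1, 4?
4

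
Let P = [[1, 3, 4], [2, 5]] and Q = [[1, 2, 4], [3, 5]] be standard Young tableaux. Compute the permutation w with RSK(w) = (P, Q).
Reverse the RSK construction: for i from n down to 1, find the cell of Q containing i, remove the entry at that cell from P, and reverse-bump it up through P; the value ejected from row 1 is w(i).

Step i=5: Q has 5 at row 2, column 2; remove 5 from row 2 of P and reverse-bump: 5 enters row 1 and ejects 4. So w(5) = 4. P is now [[1, 3, 5], [2]].
Step i=4: Q has 4 at row 1, column 3; remove that cell from P, ejecting 5. So w(4) = 5. P is now [[1, 3], [2]].
Step i=3: Q has 3 at row 2, column 1; remove 2 from row 2 of P and reverse-bump: 2 enters row 1 and ejects 1. So w(3) = 1. P is now [[2, 3]].
Step i=2: Q has 2 at row 1, column 2; remove that cell from P, ejecting 3. So w(2) = 3. P is now [[2]].
Step i=1: Q has 1 at row 1, column 1; remove that cell from P, ejecting 2. So w(1) = 2. P is now [].

So w = 2 3 1 5 4.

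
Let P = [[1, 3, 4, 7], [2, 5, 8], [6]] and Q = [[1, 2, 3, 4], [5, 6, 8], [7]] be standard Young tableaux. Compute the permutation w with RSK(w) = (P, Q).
Reverse the RSK construction: for i from n down to 1, find the cell of Q containing i, remove the entry at that cell from P, and reverse-bump it up through P; the value ejected from row 1 is w(i).

Step i=8: Q has 8 at row 2, column 3; remove 8 from row 2 of P and reverse-bump: 8 enters row 1 and ejects 7. So w(8) = 7. P is now [[1, 3, 4, 8], [2, 5], [6]].
Step i=7: Q has 7 at row 3, column 1; remove 6 from row 3 of P and reverse-bump: 6 enters row 2 and ejects 5; 5 enters row 1 and ejects 4. So w(7) = 4. P is now [[1, 3, 5, 8], [2, 6]].
Step i=6: Q has 6 at row 2, column 2; remove 6 from row 2 of P and reverse-bump: 6 enters row 1 and ejects 5. So w(6) = 5. P is now [[1, 3, 6, 8], [2]].
Step i=5: Q has 5 at row 2, column 1; remove 2 from row 2 of P and reverse-bump: 2 enters row 1 and ejects 1. So w(5) = 1. P is now [[2, 3, 6, 8]].
Step i=4: Q has 4 at row 1, column 4; remove that cell from P, ejecting 8. So w(4) = 8. P is now [[2, 3, 6]].
Step i=3: Q has 3 at row 1, column 3; remove that cell from P, ejecting 6. So w(3) = 6. P is now [[2, 3]].
Step i=2: Q has 2 at row 1, column 2; remove that cell from P, ejecting 3. So w(2) = 3. P is now [[2]].
Step i=1: Q has 1 at row 1, column 1; remove that cell from P, ejecting 2. So w(1) = 2. P is now [].

So w = 2 3 6 8 1 5 4 7.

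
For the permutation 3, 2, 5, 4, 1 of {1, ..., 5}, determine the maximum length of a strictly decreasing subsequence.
3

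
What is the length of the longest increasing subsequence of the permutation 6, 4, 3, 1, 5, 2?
2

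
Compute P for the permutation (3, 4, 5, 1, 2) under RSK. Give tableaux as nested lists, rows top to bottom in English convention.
P = [[1, 2, 5], [3, 4]]

After inserting 3: P = [[3]].
After inserting 4: P = [[3, 4]].
After inserting 5: P = [[3, 4, 5]].
After inserting 1: P = [[1, 4, 5], [3]].
After inserting 2: P = [[1, 2, 5], [3, 4]].

So P = [[1, 2, 5], [3, 4]].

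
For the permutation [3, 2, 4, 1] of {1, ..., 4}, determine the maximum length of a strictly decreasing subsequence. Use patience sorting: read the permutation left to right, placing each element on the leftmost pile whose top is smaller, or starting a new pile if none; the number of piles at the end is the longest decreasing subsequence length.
3: new pile. tops = [3]
2: new pile. tops = [3, 2]
4: onto pile 1 (replacing 3). tops = [4, 2]
1: new pile. tops = [4, 2, 1]

3 piles, so the longest decreasing subsequence has length 3.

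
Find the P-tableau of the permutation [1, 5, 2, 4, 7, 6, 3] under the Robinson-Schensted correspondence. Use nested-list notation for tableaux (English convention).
P = [[1, 2, 3, 6], [4, 7], [5]]

After inserting 1: P = [[1]].
After inserting 5: P = [[1, 5]].
After inserting 2: P = [[1, 2], [5]].
After inserting 4: P = [[1, 2, 4], [5]].
After inserting 7: P = [[1, 2, 4, 7], [5]].
After inserting 6: P = [[1, 2, 4, 6], [5, 7]].
After inserting 3: P = [[1, 2, 3, 6], [4, 7], [5]].

So P = [[1, 2, 3, 6], [4, 7], [5]].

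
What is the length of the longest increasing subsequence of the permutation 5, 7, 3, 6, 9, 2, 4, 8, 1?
3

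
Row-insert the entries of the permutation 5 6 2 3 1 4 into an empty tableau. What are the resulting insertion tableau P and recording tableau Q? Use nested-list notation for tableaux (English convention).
P = [[1, 3, 4], [2, 6], [5]], Q = [[1, 2, 6], [3, 4], [5]]

Insert each entry of the permutation into P by Schensted row insertion, recording in Q the position of each new cell.

Insert 5: appended to row 1. P = [[5]], Q = [[1]].
Insert 6: appended to row 1. P = [[5, 6]], Q = [[1, 2]].
Insert 2: 2 bumps 5 from row 1; 5 starts row 2. P = [[2, 6], [5]], Q = [[1, 2], [3]].
Insert 3: 3 bumps 6 from row 1; 6 appends to row 2. P = [[2, 3], [5, 6]], Q = [[1, 2], [3, 4]].
Insert 1: 1 bumps 2 from row 1; 2 bumps 5 from row 2; 5 starts row 3. P = [[1, 3], [2, 6], [5]], Q = [[1, 2], [3, 4], [5]].
Insert 4: appended to row 1. P = [[1, 3, 4], [2, 6], [5]], Q = [[1, 2, 6], [3, 4], [5]].

So P = [[1, 3, 4], [2, 6], [5]], Q = [[1, 2, 6], [3, 4], [5]].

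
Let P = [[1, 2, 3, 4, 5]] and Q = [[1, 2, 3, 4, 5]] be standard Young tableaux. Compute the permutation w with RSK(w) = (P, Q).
1 2 3 4 5

Reverse the RSK construction: for i from n down to 1, find the cell of Q containing i, remove the entry at that cell from P, and reverse-bump it up through P; the value ejected from row 1 is w(i).

Step i=5: Q has 5 at row 1, column 5; remove that cell from P, ejecting 5. So w(5) = 5. P is now [[1, 2, 3, 4]].
Step i=4: Q has 4 at row 1, column 4; remove that cell from P, ejecting 4. So w(4) = 4. P is now [[1, 2, 3]].
Step i=3: Q has 3 at row 1, column 3; remove that cell from P, ejecting 3. So w(3) = 3. P is now [[1, 2]].
Step i=2: Q has 2 at row 1, column 2; remove that cell from P, ejecting 2. So w(2) = 2. P is now [[1]].
Step i=1: Q has 1 at row 1, column 1; remove that cell from P, ejecting 1. So w(1) = 1. P is now [].

So w = 1 2 3 4 5.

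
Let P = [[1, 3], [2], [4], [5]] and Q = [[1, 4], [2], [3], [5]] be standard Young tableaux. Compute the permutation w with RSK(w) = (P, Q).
5 4 2 3 1

Reverse the RSK construction: for i from n down to 1, find the cell of Q containing i, remove the entry at that cell from P, and reverse-bump it up through P; the value ejected from row 1 is w(i).

Step i=5: Q has 5 at row 4, column 1; remove 5 from row 4 of P and reverse-bump: 5 enters row 3 and ejects 4; 4 enters row 2 and ejects 2; 2 enters row 1 and ejects 1. So w(5) = 1. P is now [[2, 3], [4], [5]].
Step i=4: Q has 4 at row 1, column 2; remove that cell from P, ejecting 3. So w(4) = 3. P is now [[2], [4], [5]].
Step i=3: Q has 3 at row 3, column 1; remove 5 from row 3 of P and reverse-bump: 5 enters row 2 and ejects 4; 4 enters row 1 and ejects 2. So w(3) = 2. P is now [[4], [5]].
Step i=2: Q has 2 at row 2, column 1; remove 5 from row 2 of P and reverse-bump: 5 enters row 1 and ejects 4. So w(2) = 4. P is now [[5]].
Step i=1: Q has 1 at row 1, column 1; remove that cell from P, ejecting 5. So w(1) = 5. P is now [].

So w = 5 4 2 3 1.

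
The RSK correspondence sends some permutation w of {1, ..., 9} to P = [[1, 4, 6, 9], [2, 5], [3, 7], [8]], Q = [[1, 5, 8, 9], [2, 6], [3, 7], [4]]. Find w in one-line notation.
8 3 2 1 7 5 4 6 9

Reverse RSK: for i = n, n-1, ..., 1, locate i in Q, remove the corresponding corner cell from P, and reverse-bump its entry up through P; the value ejected from row 1 is w(i).

So w = 8 3 2 1 7 5 4 6 9.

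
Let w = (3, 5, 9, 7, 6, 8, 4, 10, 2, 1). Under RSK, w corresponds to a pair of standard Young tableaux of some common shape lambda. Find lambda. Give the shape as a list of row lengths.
Row-insert each entry into an empty tableau.

After inserting 3: P = [[3]].
After inserting 5: P = [[3, 5]].
After inserting 9: P = [[3, 5, 9]].
After inserting 7: P = [[3, 5, 7], [9]].
After inserting 6: P = [[3, 5, 6], [7], [9]].
After inserting 8: P = [[3, 5, 6, 8], [7], [9]].
After inserting 4: P = [[3, 4, 6, 8], [5], [7], [9]].
After inserting 10: P = [[3, 4, 6, 8, 10], [5], [7], [9]].
After inserting 2: P = [[2, 4, 6, 8, 10], [3], [5], [7], [9]].
After inserting 1: P = [[1, 4, 6, 8, 10], [2], [3], [5], [7], [9]].

The final insertion tableau P = [[1, 4, 6, 8, 10], [2], [3], [5], [7], [9]] has shape [5, 1, 1, 1, 1, 1].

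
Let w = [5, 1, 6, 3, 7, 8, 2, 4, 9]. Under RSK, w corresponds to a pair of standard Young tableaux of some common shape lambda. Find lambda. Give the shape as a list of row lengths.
[5, 3, 1]

Row-insert each entry into an empty tableau.

After inserting 5: P = [[5]].
After inserting 1: P = [[1], [5]].
After inserting 6: P = [[1, 6], [5]].
After inserting 3: P = [[1, 3], [5, 6]].
After inserting 7: P = [[1, 3, 7], [5, 6]].
After inserting 8: P = [[1, 3, 7, 8], [5, 6]].
After inserting 2: P = [[1, 2, 7, 8], [3, 6], [5]].
After inserting 4: P = [[1, 2, 4, 8], [3, 6, 7], [5]].
After inserting 9: P = [[1, 2, 4, 8, 9], [3, 6, 7], [5]].

The final insertion tableau P = [[1, 2, 4, 8, 9], [3, 6, 7], [5]] has shape [5, 3, 1].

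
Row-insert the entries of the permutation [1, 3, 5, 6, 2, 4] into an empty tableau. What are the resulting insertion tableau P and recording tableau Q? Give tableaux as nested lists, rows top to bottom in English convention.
Insert each entry of the permutation into P by Schensted row insertion, recording in Q the position of each new cell.

Insert 1: appended to row 1. P = [[1]].
Insert 3: appended to row 1. P = [[1, 3]].
Insert 5: appended to row 1. P = [[1, 3, 5]].
Insert 6: appended to row 1. P = [[1, 3, 5, 6]].
Insert 2: 2 bumps 3 from row 1; 3 starts row 2. P = [[1, 2, 5, 6], [3]].
Insert 4: 4 bumps 5 from row 1; 5 appends to row 2. P = [[1, 2, 4, 6], [3, 5]].

So P = [[1, 2, 4, 6], [3, 5]], Q = [[1, 2, 3, 4], [5, 6]].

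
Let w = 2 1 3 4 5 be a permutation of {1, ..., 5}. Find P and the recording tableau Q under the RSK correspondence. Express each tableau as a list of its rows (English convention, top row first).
Insert each entry of the permutation into P by Schensted row insertion, recording in Q the position of each new cell.

After inserting 2: P = [[2]].
After inserting 1: P = [[1], [2]].
After inserting 3: P = [[1, 3], [2]].
After inserting 4: P = [[1, 3, 4], [2]].
After inserting 5: P = [[1, 3, 4, 5], [2]].

So P = [[1, 3, 4, 5], [2]], Q = [[1, 3, 4, 5], [2]].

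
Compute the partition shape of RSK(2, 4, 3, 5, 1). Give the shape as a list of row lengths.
Row-insert each entry into an empty tableau.

After inserting 2: P = [[2]].
After inserting 4: P = [[2, 4]].
After inserting 3: P = [[2, 3], [4]].
After inserting 5: P = [[2, 3, 5], [4]].
After inserting 1: P = [[1, 3, 5], [2], [4]].

The final insertion tableau P = [[1, 3, 5], [2], [4]] has shape [3, 1, 1].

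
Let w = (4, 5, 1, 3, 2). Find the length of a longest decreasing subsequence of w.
3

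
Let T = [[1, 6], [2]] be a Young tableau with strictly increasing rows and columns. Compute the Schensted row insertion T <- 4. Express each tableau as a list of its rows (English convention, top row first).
In row 1, 4 replaces 6 (the leftmost entry greater than 4); 6 is bumped to row 2. 6 is appended to row 2. The new tableau is [[1, 4], [2, 6]].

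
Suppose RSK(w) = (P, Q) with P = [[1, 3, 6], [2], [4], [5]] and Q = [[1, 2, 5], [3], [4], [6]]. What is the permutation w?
Reverse the RSK construction: for i from n down to 1, find the cell of Q containing i, remove the entry at that cell from P, and reverse-bump it up through P; the value ejected from row 1 is w(i).

Step i=6: Q has 6 at row 4, column 1; remove 5 from row 4 of P and reverse-bump: 5 enters row 3 and ejects 4; 4 enters row 2 and ejects 2; 2 enters row 1 and ejects 1. So w(6) = 1. P is now [[2, 3, 6], [4], [5]].
Step i=5: Q has 5 at row 1, column 3; remove that cell from P, ejecting 6. So w(5) = 6. P is now [[2, 3], [4], [5]].
Step i=4: Q has 4 at row 3, column 1; remove 5 from row 3 of P and reverse-bump: 5 enters row 2 and ejects 4; 4 enters row 1 and ejects 3. So w(4) = 3. P is now [[2, 4], [5]].
Step i=3: Q has 3 at row 2, column 1; remove 5 from row 2 of P and reverse-bump: 5 enters row 1 and ejects 4. So w(3) = 4. P is now [[2, 5]].
Step i=2: Q has 2 at row 1, column 2; remove that cell from P, ejecting 5. So w(2) = 5. P is now [[2]].
Step i=1: Q has 1 at row 1, column 1; remove that cell from P, ejecting 2. So w(1) = 2. P is now [].

So w = 2 5 4 3 6 1.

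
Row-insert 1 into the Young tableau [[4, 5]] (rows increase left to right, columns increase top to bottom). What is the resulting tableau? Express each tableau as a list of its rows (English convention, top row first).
[[1, 5], [4]]

In row 1, 1 replaces 4 (the leftmost entry greater than 1); 4 is bumped to row 2. 4 starts a new row 2. The new tableau is [[1, 5], [4]].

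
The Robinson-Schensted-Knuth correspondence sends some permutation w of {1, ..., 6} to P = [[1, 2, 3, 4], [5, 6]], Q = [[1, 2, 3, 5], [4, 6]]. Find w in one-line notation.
1 2 5 3 6 4

Reverse the RSK construction: for i from n down to 1, find the cell of Q containing i, remove the entry at that cell from P, and reverse-bump it up through P; the value ejected from row 1 is w(i).

Step i=6: Q has 6 at row 2, column 2; remove 6 from row 2 of P and reverse-bump: 6 enters row 1 and ejects 4. So w(6) = 4. P is now [[1, 2, 3, 6], [5]].
Step i=5: Q has 5 at row 1, column 4; remove that cell from P, ejecting 6. So w(5) = 6. P is now [[1, 2, 3], [5]].
Step i=4: Q has 4 at row 2, column 1; remove 5 from row 2 of P and reverse-bump: 5 enters row 1 and ejects 3. So w(4) = 3. P is now [[1, 2, 5]].
Step i=3: Q has 3 at row 1, column 3; remove that cell from P, ejecting 5. So w(3) = 5. P is now [[1, 2]].
Step i=2: Q has 2 at row 1, column 2; remove that cell from P, ejecting 2. So w(2) = 2. P is now [[1]].
Step i=1: Q has 1 at row 1, column 1; remove that cell from P, ejecting 1. So w(1) = 1. P is now [].

So w = 1 2 5 3 6 4.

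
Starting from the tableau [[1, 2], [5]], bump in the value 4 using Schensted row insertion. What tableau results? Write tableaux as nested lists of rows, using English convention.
4 is larger than every entry of row 1, so it is appended to row 1. The new tableau is [[1, 2, 4], [5]].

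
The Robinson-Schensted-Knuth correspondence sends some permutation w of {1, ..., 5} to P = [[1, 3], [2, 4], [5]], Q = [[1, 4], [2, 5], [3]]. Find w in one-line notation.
Reverse the RSK construction: for i from n down to 1, find the cell of Q containing i, remove the entry at that cell from P, and reverse-bump it up through P; the value ejected from row 1 is w(i).

Step i=5: Q has 5 at row 2, column 2; remove 4 from row 2 of P and reverse-bump: 4 enters row 1 and ejects 3. So w(5) = 3. P is now [[1, 4], [2], [5]].
Step i=4: Q has 4 at row 1, column 2; remove that cell from P, ejecting 4. So w(4) = 4. P is now [[1], [2], [5]].
Step i=3: Q has 3 at row 3, column 1; remove 5 from row 3 of P and reverse-bump: 5 enters row 2 and ejects 2; 2 enters row 1 and ejects 1. So w(3) = 1. P is now [[2], [5]].
Step i=2: Q has 2 at row 2, column 1; remove 5 from row 2 of P and reverse-bump: 5 enters row 1 and ejects 2. So w(2) = 2. P is now [[5]].
Step i=1: Q has 1 at row 1, column 1; remove that cell from P, ejecting 5. So w(1) = 5. P is now [].

So w = 5 2 1 4 3.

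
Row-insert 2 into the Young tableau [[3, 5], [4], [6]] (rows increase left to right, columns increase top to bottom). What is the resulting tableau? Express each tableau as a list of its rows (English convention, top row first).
In row 1, 2 replaces 3 (the leftmost entry greater than 2); 3 is bumped to row 2. In row 2, 3 replaces 4 (the leftmost entry greater than 3); 4 is bumped to row 3. In row 3, 4 replaces 6 (the leftmost entry greater than 4); 6 is bumped to row 4. 6 starts a new row 4. The new tableau is [[2, 5], [3], [4], [6]].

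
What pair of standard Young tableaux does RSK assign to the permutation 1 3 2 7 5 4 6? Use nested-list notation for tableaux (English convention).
Insert each entry of the permutation into P by Schensted row insertion, recording in Q the position of each new cell.

Insert 1: appended to row 1. P = [[1]].
Insert 3: appended to row 1. P = [[1, 3]].
Insert 2: 2 bumps 3 from row 1; 3 starts row 2. P = [[1, 2], [3]].
Insert 7: appended to row 1. P = [[1, 2, 7], [3]].
Insert 5: 5 bumps 7 from row 1; 7 appends to row 2. P = [[1, 2, 5], [3, 7]].
Insert 4: 4 bumps 5 from row 1; 5 bumps 7 from row 2; 7 starts row 3. P = [[1, 2, 4], [3, 5], [7]].
Insert 6: appended to row 1. P = [[1, 2, 4, 6], [3, 5], [7]].

So P = [[1, 2, 4, 6], [3, 5], [7]], Q = [[1, 2, 4, 7], [3, 5], [6]].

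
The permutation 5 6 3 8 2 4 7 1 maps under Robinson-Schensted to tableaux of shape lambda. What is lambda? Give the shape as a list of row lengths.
Row-insert each entry into an empty tableau.

After inserting 5: P = [[5]].
After inserting 6: P = [[5, 6]].
After inserting 3: P = [[3, 6], [5]].
After inserting 8: P = [[3, 6, 8], [5]].
After inserting 2: P = [[2, 6, 8], [3], [5]].
After inserting 4: P = [[2, 4, 8], [3, 6], [5]].
After inserting 7: P = [[2, 4, 7], [3, 6, 8], [5]].
After inserting 1: P = [[1, 4, 7], [2, 6, 8], [3], [5]].

The final insertion tableau P = [[1, 4, 7], [2, 6, 8], [3], [5]] has shape [3, 3, 1, 1].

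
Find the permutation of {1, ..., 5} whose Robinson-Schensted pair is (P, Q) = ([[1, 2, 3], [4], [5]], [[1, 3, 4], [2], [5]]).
5 1 2 4 3

Reverse RSK: for i = n, n-1, ..., 1, locate i in Q, remove the corresponding corner cell from P, and reverse-bump its entry up through P; the value ejected from row 1 is w(i).

So w = 5 1 2 4 3.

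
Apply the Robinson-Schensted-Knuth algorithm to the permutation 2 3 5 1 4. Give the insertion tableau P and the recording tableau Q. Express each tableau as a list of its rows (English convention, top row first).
Insert each entry of the permutation into P by Schensted row insertion, recording in Q the position of each new cell.

Insert 2: appended to row 1. P = [[2]].
Insert 3: appended to row 1. P = [[2, 3]].
Insert 5: appended to row 1. P = [[2, 3, 5]].
Insert 1: 1 bumps 2 from row 1; 2 starts row 2. P = [[1, 3, 5], [2]].
Insert 4: 4 bumps 5 from row 1; 5 appends to row 2. P = [[1, 3, 4], [2, 5]].

So P = [[1, 3, 4], [2, 5]], Q = [[1, 2, 3], [4, 5]].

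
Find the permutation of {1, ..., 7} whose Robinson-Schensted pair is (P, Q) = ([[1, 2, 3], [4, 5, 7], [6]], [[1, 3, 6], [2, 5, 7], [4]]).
6 4 5 1 2 7 3

Reverse the RSK construction: for i from n down to 1, find the cell of Q containing i, remove the entry at that cell from P, and reverse-bump it up through P; the value ejected from row 1 is w(i).

Step i=7: Q has 7 at row 2, column 3; remove 7 from row 2 of P and reverse-bump: 7 enters row 1 and ejects 3. So w(7) = 3. P is now [[1, 2, 7], [4, 5], [6]].
Step i=6: Q has 6 at row 1, column 3; remove that cell from P, ejecting 7. So w(6) = 7. P is now [[1, 2], [4, 5], [6]].
Step i=5: Q has 5 at row 2, column 2; remove 5 from row 2 of P and reverse-bump: 5 enters row 1 and ejects 2. So w(5) = 2. P is now [[1, 5], [4], [6]].
Step i=4: Q has 4 at row 3, column 1; remove 6 from row 3 of P and reverse-bump: 6 enters row 2 and ejects 4; 4 enters row 1 and ejects 1. So w(4) = 1. P is now [[4, 5], [6]].
Step i=3: Q has 3 at row 1, column 2; remove that cell from P, ejecting 5. So w(3) = 5. P is now [[4], [6]].
Step i=2: Q has 2 at row 2, column 1; remove 6 from row 2 of P and reverse-bump: 6 enters row 1 and ejects 4. So w(2) = 4. P is now [[6]].
Step i=1: Q has 1 at row 1, column 1; remove that cell from P, ejecting 6. So w(1) = 6. P is now [].

So w = 6 4 5 1 2 7 3.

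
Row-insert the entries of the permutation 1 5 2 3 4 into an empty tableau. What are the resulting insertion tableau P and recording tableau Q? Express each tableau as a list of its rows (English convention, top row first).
P = [[1, 2, 3, 4], [5]], Q = [[1, 2, 4, 5], [3]]

Insert each entry of the permutation into P by Schensted row insertion, recording in Q the position of each new cell.

Insert 1: appended to row 1. P = [[1]].
Insert 5: appended to row 1. P = [[1, 5]].
Insert 2: 2 bumps 5 from row 1; 5 starts row 2. P = [[1, 2], [5]].
Insert 3: appended to row 1. P = [[1, 2, 3], [5]].
Insert 4: appended to row 1. P = [[1, 2, 3, 4], [5]].

So P = [[1, 2, 3, 4], [5]], Q = [[1, 2, 4, 5], [3]].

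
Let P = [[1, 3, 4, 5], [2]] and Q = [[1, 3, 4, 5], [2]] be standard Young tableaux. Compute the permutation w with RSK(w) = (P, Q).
2 1 3 4 5

Reverse RSK: for i = n, n-1, ..., 1, locate i in Q, remove the corresponding corner cell from P, and reverse-bump its entry up through P; the value ejected from row 1 is w(i).

So w = 2 1 3 4 5.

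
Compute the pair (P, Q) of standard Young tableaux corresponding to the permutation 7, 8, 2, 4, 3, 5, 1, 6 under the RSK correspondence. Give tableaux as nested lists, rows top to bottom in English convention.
P = [[1, 3, 5, 6], [2, 8], [4], [7]], Q = [[1, 2, 6, 8], [3, 4], [5], [7]]

Insert each entry of the permutation into P by Schensted row insertion, recording in Q the position of each new cell.

Insert 7: appended to row 1. P = [[7]].
Insert 8: appended to row 1. P = [[7, 8]].
Insert 2: 2 bumps 7 from row 1; 7 starts row 2. P = [[2, 8], [7]].
Insert 4: 4 bumps 8 from row 1; 8 appends to row 2. P = [[2, 4], [7, 8]].
Insert 3: 3 bumps 4 from row 1; 4 bumps 7 from row 2; 7 starts row 3. P = [[2, 3], [4, 8], [7]].
Insert 5: appended to row 1. P = [[2, 3, 5], [4, 8], [7]].
Insert 1: 1 bumps 2 from row 1; 2 bumps 4 from row 2; 4 bumps 7 from row 3; 7 starts row 4. P = [[1, 3, 5], [2, 8], [4], [7]].
Insert 6: appended to row 1. P = [[1, 3, 5, 6], [2, 8], [4], [7]].

So P = [[1, 3, 5, 6], [2, 8], [4], [7]], Q = [[1, 2, 6, 8], [3, 4], [5], [7]].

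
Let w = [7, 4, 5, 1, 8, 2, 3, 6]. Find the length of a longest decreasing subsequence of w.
3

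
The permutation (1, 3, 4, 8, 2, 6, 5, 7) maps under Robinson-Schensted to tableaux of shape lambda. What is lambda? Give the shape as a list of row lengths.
[5, 2, 1]

RSK row insertion gives P = [[1, 2, 4, 5, 7], [3, 6], [8]], which has shape [5, 2, 1].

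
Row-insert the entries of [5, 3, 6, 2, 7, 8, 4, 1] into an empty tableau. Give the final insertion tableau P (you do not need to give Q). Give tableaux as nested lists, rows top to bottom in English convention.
Insert 5: appended to row 1. P = [[5]].
Insert 3: 3 bumps 5 from row 1; 5 starts row 2. P = [[3], [5]].
Insert 6: appended to row 1. P = [[3, 6], [5]].
Insert 2: 2 bumps 3 from row 1; 3 bumps 5 from row 2; 5 starts row 3. P = [[2, 6], [3], [5]].
Insert 7: appended to row 1. P = [[2, 6, 7], [3], [5]].
Insert 8: appended to row 1. P = [[2, 6, 7, 8], [3], [5]].
Insert 4: 4 bumps 6 from row 1; 6 appends to row 2. P = [[2, 4, 7, 8], [3, 6], [5]].
Insert 1: 1 bumps 2 from row 1; 2 bumps 3 from row 2; 3 bumps 5 from row 3; 5 starts row 4. P = [[1, 4, 7, 8], [2, 6], [3], [5]].

So P = [[1, 4, 7, 8], [2, 6], [3], [5]].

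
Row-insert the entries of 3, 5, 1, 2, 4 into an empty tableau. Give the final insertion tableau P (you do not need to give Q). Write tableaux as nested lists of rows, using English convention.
After inserting 3: P = [[3]].
After inserting 5: P = [[3, 5]].
After inserting 1: P = [[1, 5], [3]].
After inserting 2: P = [[1, 2], [3, 5]].
After inserting 4: P = [[1, 2, 4], [3, 5]].

So P = [[1, 2, 4], [3, 5]].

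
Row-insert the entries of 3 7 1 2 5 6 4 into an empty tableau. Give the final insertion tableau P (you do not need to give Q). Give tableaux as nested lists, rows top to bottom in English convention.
Insert 3: appended to row 1. P = [[3]].
Insert 7: appended to row 1. P = [[3, 7]].
Insert 1: 1 bumps 3 from row 1; 3 starts row 2. P = [[1, 7], [3]].
Insert 2: 2 bumps 7 from row 1; 7 appends to row 2. P = [[1, 2], [3, 7]].
Insert 5: appended to row 1. P = [[1, 2, 5], [3, 7]].
Insert 6: appended to row 1. P = [[1, 2, 5, 6], [3, 7]].
Insert 4: 4 bumps 5 from row 1; 5 bumps 7 from row 2; 7 starts row 3. P = [[1, 2, 4, 6], [3, 5], [7]].

So P = [[1, 2, 4, 6], [3, 5], [7]].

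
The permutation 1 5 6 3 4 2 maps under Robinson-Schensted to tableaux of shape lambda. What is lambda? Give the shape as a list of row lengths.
Row-insert each entry into an empty tableau.

After inserting 1: P = [[1]].
After inserting 5: P = [[1, 5]].
After inserting 6: P = [[1, 5, 6]].
After inserting 3: P = [[1, 3, 6], [5]].
After inserting 4: P = [[1, 3, 4], [5, 6]].
After inserting 2: P = [[1, 2, 4], [3, 6], [5]].

The final insertion tableau P = [[1, 2, 4], [3, 6], [5]] has shape [3, 2, 1].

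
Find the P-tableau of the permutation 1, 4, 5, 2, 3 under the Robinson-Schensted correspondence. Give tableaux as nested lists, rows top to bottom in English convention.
P = [[1, 2, 3], [4, 5]]

Insert 1: appended to row 1. P = [[1]].
Insert 4: appended to row 1. P = [[1, 4]].
Insert 5: appended to row 1. P = [[1, 4, 5]].
Insert 2: 2 bumps 4 from row 1; 4 starts row 2. P = [[1, 2, 5], [4]].
Insert 3: 3 bumps 5 from row 1; 5 appends to row 2. P = [[1, 2, 3], [4, 5]].

So P = [[1, 2, 3], [4, 5]].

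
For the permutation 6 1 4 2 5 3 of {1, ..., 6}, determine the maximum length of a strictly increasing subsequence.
3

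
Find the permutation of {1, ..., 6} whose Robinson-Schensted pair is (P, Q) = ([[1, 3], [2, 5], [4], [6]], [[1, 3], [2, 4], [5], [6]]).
Reverse the RSK construction: for i from n down to 1, find the cell of Q containing i, remove the entry at that cell from P, and reverse-bump it up through P; the value ejected from row 1 is w(i).

Step i=6: Q has 6 at row 4, column 1; remove 6 from row 4 of P and reverse-bump: 6 enters row 3 and ejects 4; 4 enters row 2 and ejects 2; 2 enters row 1 and ejects 1. So w(6) = 1. P is now [[2, 3], [4, 5], [6]].
Step i=5: Q has 5 at row 3, column 1; remove 6 from row 3 of P and reverse-bump: 6 enters row 2 and ejects 5; 5 enters row 1 and ejects 3. So w(5) = 3. P is now [[2, 5], [4, 6]].
Step i=4: Q has 4 at row 2, column 2; remove 6 from row 2 of P and reverse-bump: 6 enters row 1 and ejects 5. So w(4) = 5. P is now [[2, 6], [4]].
Step i=3: Q has 3 at row 1, column 2; remove that cell from P, ejecting 6. So w(3) = 6. P is now [[2], [4]].
Step i=2: Q has 2 at row 2, column 1; remove 4 from row 2 of P and reverse-bump: 4 enters row 1 and ejects 2. So w(2) = 2. P is now [[4]].
Step i=1: Q has 1 at row 1, column 1; remove that cell from P, ejecting 4. So w(1) = 4. P is now [].

So w = 4 2 6 5 3 1.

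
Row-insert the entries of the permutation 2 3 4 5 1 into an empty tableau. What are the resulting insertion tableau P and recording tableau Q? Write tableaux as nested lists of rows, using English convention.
P = [[1, 3, 4, 5], [2]], Q = [[1, 2, 3, 4], [5]]

Insert each entry of the permutation into P by Schensted row insertion, recording in Q the position of each new cell.

Insert 2: appended to row 1. P = [[2]].
Insert 3: appended to row 1. P = [[2, 3]].
Insert 4: appended to row 1. P = [[2, 3, 4]].
Insert 5: appended to row 1. P = [[2, 3, 4, 5]].
Insert 1: 1 bumps 2 from row 1; 2 starts row 2. P = [[1, 3, 4, 5], [2]].

So P = [[1, 3, 4, 5], [2]], Q = [[1, 2, 3, 4], [5]].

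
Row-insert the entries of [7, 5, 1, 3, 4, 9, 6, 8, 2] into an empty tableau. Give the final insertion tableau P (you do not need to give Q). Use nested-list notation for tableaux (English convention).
Insert 7: appended to row 1. P = [[7]].
Insert 5: 5 bumps 7 from row 1; 7 starts row 2. P = [[5], [7]].
Insert 1: 1 bumps 5 from row 1; 5 bumps 7 from row 2; 7 starts row 3. P = [[1], [5], [7]].
Insert 3: appended to row 1. P = [[1, 3], [5], [7]].
Insert 4: appended to row 1. P = [[1, 3, 4], [5], [7]].
Insert 9: appended to row 1. P = [[1, 3, 4, 9], [5], [7]].
Insert 6: 6 bumps 9 from row 1; 9 appends to row 2. P = [[1, 3, 4, 6], [5, 9], [7]].
Insert 8: appended to row 1. P = [[1, 3, 4, 6, 8], [5, 9], [7]].
Insert 2: 2 bumps 3 from row 1; 3 bumps 5 from row 2; 5 bumps 7 from row 3; 7 starts row 4. P = [[1, 2, 4, 6, 8], [3, 9], [5], [7]].

So P = [[1, 2, 4, 6, 8], [3, 9], [5], [7]].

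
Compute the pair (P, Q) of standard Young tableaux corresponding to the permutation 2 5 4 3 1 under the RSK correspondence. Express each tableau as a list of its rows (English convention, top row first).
Insert each entry of the permutation into P by Schensted row insertion, recording in Q the position of each new cell.

After inserting 2: P = [[2]].
After inserting 5: P = [[2, 5]].
After inserting 4: P = [[2, 4], [5]].
After inserting 3: P = [[2, 3], [4], [5]].
After inserting 1: P = [[1, 3], [2], [4], [5]].

So P = [[1, 3], [2], [4], [5]], Q = [[1, 2], [3], [4], [5]].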